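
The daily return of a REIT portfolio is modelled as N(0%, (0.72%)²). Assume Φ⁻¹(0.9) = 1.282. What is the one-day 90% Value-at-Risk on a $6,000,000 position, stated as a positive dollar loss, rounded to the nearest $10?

$55,380

VaR = z·σ = 1.282 × 0.72% = 0.923%.
On $6,000,000: 0.00923 × $6,000,000 = $55,380.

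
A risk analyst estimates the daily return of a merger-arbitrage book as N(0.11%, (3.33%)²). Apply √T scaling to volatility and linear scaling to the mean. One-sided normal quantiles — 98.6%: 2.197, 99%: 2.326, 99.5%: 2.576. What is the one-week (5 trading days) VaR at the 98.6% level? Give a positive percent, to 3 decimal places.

15.809%

σ_{5d} = 3.33% × √5 = 7.446%; μ_{5d} = 5 × 0.11% = 0.550%.
VaR = −(0.550%) + 2.197 × 7.446% = 15.809%.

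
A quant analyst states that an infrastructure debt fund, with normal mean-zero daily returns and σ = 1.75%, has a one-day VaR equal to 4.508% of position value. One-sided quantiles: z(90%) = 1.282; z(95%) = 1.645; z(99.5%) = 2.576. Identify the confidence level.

99.5%

Implied z = VaR/σ = 4.508 / 1.75 = 2.576.
This matches z(99.5%) = 2.576.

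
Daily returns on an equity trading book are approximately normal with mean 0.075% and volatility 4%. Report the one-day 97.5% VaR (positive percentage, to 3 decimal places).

7.765%

At 97.5% one-sided, z = 1.960.
VaR = −μ + z·σ = −(0.075%) + 1.960 × 4% = 7.765%.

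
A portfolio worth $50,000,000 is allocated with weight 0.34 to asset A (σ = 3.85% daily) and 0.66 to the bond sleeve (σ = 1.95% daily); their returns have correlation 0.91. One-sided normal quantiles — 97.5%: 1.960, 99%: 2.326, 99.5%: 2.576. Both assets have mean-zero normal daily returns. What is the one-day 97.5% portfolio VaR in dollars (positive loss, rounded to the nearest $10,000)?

$2,490,000

σ_p² = 0.34²·3.85² + 0.66²·1.95² + 2·0.91·0.34·0.66·3.85·1.95 = 6.4360 (%²).
σ_p = √6.4360 = 2.537%.
VaR = 1.960 × 2.537% = 4.973%; on $50,000,000 that is $2,486,500.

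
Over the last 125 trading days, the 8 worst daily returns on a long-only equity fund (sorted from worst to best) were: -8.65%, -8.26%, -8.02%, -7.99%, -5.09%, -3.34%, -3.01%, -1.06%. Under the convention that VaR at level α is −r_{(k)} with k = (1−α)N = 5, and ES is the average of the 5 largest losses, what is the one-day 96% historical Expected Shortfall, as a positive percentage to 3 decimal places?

7.602%

The 5 worst returns sum to -38.01%.
ES = −(-38.01%) / 5 = 7.602%.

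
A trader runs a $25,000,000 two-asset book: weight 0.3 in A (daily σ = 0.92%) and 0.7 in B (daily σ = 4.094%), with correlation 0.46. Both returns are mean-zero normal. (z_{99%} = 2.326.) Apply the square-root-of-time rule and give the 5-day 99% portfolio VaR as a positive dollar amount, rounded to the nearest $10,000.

$3,900,000

σ_p = √(0.3²·0.92² + 0.7²·4.094² + 2·0.46·0.3·0.7·0.92·4.094) = 3.003%.
σ_{5d} = 3.003% × √5 = 6.715%.
VaR = 2.326 × 6.715% = 15.619%; on $25,000,000 that is $3,904,750.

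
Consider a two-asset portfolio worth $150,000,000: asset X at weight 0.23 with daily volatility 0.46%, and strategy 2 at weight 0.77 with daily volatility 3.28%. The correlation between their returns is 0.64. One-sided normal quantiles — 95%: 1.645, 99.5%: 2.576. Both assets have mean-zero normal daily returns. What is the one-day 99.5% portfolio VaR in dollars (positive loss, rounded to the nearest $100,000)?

$10,000,000

σ_p² = 0.23²·0.46² + 0.77²·3.28² + 2·0.64·0.23·0.77·0.46·3.28 = 6.7319 (%²).
σ_p = √6.7319 = 2.595%.
VaR = 2.576 × 2.595% = 6.685%; on $150,000,000 that is $10,027,500.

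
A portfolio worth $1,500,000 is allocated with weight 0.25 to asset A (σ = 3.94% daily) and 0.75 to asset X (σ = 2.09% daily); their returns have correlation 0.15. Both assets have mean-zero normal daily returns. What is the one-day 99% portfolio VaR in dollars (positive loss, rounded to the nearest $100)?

$68,800

σ_p² = 0.25²·3.94² + 0.75²·2.09² + 2·0.15·0.25·0.75·3.94·2.09 = 3.8905 (%²).
σ_p = √3.8905 = 1.972%.
At 99%, z = 2.326.
VaR = 2.326 × 1.972% = 4.587%; on $1,500,000 that is $68,805.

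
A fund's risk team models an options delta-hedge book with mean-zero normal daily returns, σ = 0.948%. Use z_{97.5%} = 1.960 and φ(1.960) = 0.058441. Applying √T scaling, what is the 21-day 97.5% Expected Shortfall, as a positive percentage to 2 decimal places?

10.16%

σ_{21d} = 0.948% × √21 = 4.344%.
ES multiplier = φ(z)/(1−α) = 0.058441/0.025 = 2.338.
ES = 4.344% × 2.338 = 10.156%.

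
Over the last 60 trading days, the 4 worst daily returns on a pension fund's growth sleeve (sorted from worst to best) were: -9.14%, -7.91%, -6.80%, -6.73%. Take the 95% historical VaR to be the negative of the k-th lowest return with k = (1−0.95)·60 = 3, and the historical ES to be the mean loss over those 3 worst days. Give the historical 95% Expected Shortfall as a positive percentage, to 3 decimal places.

The 3 worst returns sum to -23.85%.
ES = −(-23.85%) / 3 = 7.95% ≈ 7.950%.

7.950%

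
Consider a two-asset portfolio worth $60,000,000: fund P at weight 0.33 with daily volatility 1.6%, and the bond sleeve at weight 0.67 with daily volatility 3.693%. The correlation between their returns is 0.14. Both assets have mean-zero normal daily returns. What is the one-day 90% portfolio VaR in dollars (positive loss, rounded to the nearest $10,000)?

σ_p² = 0.33²·1.6² + 0.67²·3.693² + 2·0.14·0.33·0.67·1.6·3.693 = 6.7668 (%²).
σ_p = √6.7668 = 2.601%.
At 90%, z = 1.282.
VaR = 1.282 × 2.601% = 3.334%; on $60,000,000 that is $2,000,400.

$2,000,000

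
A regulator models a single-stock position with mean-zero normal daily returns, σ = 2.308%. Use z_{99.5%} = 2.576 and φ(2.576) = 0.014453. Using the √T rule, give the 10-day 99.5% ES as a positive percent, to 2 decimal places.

σ_{10d} = 2.308% × √10 = 7.299%.
ES multiplier = φ(z)/(1−α) = 0.014453/0.005 = 2.891.
ES = 7.299% × 2.891 = 21.101%.

21.10%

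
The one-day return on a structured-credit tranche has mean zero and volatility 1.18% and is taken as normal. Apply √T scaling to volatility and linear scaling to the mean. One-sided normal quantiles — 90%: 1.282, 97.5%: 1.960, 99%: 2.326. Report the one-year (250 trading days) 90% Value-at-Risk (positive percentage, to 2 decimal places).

σ_{250d} = 1.18% × √250 = 18.657%.
VaR = 1.282 × 18.657% = 23.918%.

23.92%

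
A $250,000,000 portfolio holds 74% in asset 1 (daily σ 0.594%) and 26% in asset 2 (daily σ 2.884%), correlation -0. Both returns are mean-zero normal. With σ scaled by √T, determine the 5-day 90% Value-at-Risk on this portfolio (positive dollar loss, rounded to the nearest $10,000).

$6,230,000

σ_p = √(0.74²·0.594² + 0.26²·2.884² + 2·-0·0.74·0.26·0.594·2.884) = 0.869%.
σ_{5d} = 0.869% × √5 = 1.943%.
z(90%) = 1.282.
VaR = 1.282 × 1.943% = 2.491%; on $250,000,000 that is $6,227,500.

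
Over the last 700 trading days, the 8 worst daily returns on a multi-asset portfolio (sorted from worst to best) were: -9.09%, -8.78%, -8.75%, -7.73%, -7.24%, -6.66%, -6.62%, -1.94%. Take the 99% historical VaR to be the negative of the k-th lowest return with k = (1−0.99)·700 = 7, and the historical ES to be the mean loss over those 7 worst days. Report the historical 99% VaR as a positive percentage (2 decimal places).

k = 7; the 7th lowest return is -6.62%, so VaR = 6.62%.

6.62%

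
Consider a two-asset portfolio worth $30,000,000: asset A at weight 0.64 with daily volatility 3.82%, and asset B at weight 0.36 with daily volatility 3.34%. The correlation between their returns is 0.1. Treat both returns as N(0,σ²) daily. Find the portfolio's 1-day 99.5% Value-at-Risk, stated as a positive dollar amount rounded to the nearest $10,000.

$2,190,000

σ_p² = 0.64²·3.82² + 0.36²·3.34² + 2·0.1·0.64·0.36·3.82·3.34 = 8.0107 (%²).
σ_p = √8.0107 = 2.830%.
At 99.5%, z = 2.576.
VaR = 2.576 × 2.830% = 7.290%; on $30,000,000 that is $2,187,000.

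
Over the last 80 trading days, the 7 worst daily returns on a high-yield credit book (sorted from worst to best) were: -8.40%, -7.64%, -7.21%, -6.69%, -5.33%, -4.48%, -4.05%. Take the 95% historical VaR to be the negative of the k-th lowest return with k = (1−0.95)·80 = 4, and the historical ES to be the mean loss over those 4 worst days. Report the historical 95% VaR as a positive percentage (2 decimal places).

6.69%

k = 4; the 4th lowest return is -6.69%, so VaR = 6.69%.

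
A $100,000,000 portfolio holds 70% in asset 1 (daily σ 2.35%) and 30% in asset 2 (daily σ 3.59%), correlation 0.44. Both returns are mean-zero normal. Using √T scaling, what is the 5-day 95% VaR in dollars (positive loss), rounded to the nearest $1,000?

$8,567,000

σ_p = √(0.7²·2.35² + 0.3²·3.59² + 2·0.44·0.7·0.3·2.35·3.59) = 2.329%.
σ_{5d} = 2.329% × √5 = 5.208%.
z(95%) = 1.645.
VaR = 1.645 × 5.208% = 8.567%; on $100,000,000 that is $8,567,000.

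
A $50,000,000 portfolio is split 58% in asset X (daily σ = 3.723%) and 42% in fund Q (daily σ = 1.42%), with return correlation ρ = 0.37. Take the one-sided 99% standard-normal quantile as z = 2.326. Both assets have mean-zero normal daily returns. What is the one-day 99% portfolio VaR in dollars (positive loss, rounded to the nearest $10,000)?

σ_p² = 0.58²·3.723² + 0.42²·1.42² + 2·0.37·0.58·0.42·3.723·1.42 = 5.9714 (%²).
σ_p = √5.9714 = 2.444%.
VaR = 2.326 × 2.444% = 5.685%; on $50,000,000 that is $2,842,500.

$2,840,000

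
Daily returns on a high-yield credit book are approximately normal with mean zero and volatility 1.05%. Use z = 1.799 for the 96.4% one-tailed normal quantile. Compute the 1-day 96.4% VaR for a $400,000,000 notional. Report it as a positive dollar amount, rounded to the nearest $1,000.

VaR = z·σ = 1.799 × 1.05% = 1.889%.
On $400,000,000: 0.01889 × $400,000,000 = $7,556,000.

$7,556,000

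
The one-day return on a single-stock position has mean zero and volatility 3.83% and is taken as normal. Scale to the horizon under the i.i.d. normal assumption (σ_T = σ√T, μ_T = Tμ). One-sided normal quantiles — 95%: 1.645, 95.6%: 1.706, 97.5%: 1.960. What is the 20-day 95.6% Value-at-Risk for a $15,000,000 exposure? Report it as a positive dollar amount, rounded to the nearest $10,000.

$4,380,000

σ_{20d} = 3.83% × √20 = 17.128%.
VaR = 1.706 × 17.128% = 29.220%.
On $15,000,000: 0.29220 × $15,000,000 = $4,383,000.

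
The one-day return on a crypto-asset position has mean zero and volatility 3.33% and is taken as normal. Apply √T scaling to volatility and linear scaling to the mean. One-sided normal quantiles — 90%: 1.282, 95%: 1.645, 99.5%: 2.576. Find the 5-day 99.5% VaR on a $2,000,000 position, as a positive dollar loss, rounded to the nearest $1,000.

$384,000

σ_{5d} = 3.33% × √5 = 7.446%.
VaR = 2.576 × 7.446% = 19.181%.
On $2,000,000: 0.19181 × $2,000,000 = $383,620.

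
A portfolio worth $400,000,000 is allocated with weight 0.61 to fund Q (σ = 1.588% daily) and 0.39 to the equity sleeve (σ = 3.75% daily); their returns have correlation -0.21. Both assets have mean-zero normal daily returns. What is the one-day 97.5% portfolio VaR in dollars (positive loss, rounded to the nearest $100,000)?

σ_p² = 0.61²·1.588² + 0.39²·3.75² + 2·-0.21·0.61·0.39·1.588·3.75 = 2.4822 (%²).
σ_p = √2.4822 = 1.576%.
At 97.5%, z = 1.960.
VaR = 1.960 × 1.576% = 3.089%; on $400,000,000 that is $12,356,000.

$12,400,000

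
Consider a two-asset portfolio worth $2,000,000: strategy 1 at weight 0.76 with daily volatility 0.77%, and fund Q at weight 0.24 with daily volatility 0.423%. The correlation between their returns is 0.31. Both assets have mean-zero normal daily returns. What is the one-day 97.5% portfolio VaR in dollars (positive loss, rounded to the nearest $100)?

$24,500

σ_p² = 0.76²·0.77² + 0.24²·0.423² + 2·0.31·0.76·0.24·0.77·0.423 = 0.3896 (%²).
σ_p = √0.3896 = 0.624%.
At 97.5%, z = 1.960.
VaR = 1.960 × 0.624% = 1.223%; on $2,000,000 that is $24,460.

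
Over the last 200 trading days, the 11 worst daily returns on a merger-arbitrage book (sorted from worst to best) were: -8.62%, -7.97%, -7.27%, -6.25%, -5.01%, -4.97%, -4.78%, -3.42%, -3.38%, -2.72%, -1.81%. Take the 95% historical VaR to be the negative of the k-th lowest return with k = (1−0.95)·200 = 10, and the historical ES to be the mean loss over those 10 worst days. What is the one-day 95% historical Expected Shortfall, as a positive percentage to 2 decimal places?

The 10 worst returns sum to -54.39%.
ES = −(-54.39%) / 10 = 5.439% ≈ 5.44%.

5.44%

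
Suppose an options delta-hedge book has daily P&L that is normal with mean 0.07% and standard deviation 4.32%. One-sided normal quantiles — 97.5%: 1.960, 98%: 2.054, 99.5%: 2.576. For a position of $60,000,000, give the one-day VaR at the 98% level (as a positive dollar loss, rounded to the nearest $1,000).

$5,282,000

VaR = −μ + z·σ = −(0.07%) + 2.054 × 4.32% = 8.803%.
On $60,000,000: 0.08803 × $60,000,000 = $5,281,800.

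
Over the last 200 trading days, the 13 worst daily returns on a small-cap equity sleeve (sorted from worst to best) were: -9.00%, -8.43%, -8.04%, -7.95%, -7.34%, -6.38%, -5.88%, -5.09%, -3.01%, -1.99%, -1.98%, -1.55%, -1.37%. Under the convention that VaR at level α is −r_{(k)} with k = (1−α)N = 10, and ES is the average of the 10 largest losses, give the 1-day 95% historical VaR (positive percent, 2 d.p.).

1.99%

k = 10; the 10th lowest return is -1.99%, so VaR = 1.99%.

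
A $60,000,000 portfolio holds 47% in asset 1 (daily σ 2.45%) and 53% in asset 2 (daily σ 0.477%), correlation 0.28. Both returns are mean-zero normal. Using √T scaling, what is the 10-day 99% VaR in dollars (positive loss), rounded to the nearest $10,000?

σ_p = √(0.47²·2.45² + 0.53²·0.477² + 2·0.28·0.47·0.53·2.45·0.477) = 1.246%.
σ_{10d} = 1.246% × √10 = 3.940%.
z(99%) = 2.326.
VaR = 2.326 × 3.940% = 9.164%; on $60,000,000 that is $5,498,400.

$5,500,000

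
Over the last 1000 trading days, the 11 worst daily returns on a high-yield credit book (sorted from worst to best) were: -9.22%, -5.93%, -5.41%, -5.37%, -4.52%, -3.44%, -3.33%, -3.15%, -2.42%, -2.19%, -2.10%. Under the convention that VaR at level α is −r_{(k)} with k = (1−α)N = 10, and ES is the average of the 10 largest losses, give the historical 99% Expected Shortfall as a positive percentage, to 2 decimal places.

4.50%

The 10 worst returns sum to -44.98%.
ES = −(-44.98%) / 10 = 4.498% ≈ 4.50%.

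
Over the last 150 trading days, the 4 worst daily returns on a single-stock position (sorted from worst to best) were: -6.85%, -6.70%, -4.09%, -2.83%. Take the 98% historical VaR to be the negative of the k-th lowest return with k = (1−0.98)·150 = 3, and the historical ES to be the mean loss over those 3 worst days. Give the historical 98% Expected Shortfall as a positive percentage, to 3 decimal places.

5.880%

The 3 worst returns sum to -17.64%.
ES = −(-17.64%) / 3 = 5.88% ≈ 5.880%.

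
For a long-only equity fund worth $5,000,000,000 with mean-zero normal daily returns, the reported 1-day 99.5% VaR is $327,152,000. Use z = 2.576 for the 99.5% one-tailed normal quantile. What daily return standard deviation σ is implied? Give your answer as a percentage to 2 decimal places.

2.54%

VaR as a fraction: $327,152,000 / $5,000,000,000 = 6.543%.
σ = VaR / z = 6.543% / 2.576 = 2.540%.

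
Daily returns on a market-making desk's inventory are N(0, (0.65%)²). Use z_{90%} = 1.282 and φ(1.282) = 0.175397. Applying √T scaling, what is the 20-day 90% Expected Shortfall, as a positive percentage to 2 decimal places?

σ_{20d} = 0.65% × √20 = 2.907%.
ES multiplier = φ(z)/(1−α) = 0.175397/0.1 = 1.754.
ES = 2.907% × 1.754 = 5.099%.

5.10%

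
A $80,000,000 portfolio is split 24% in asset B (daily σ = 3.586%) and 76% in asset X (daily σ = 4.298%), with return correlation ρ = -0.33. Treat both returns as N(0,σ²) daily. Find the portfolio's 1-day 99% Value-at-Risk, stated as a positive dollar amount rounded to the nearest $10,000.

$5,750,000

σ_p² = 0.24²·3.586² + 0.76²·4.298² + 2·-0.33·0.24·0.76·3.586·4.298 = 9.5552 (%²).
σ_p = √9.5552 = 3.091%.
At 99%, z = 2.326.
VaR = 2.326 × 3.091% = 7.190%; on $80,000,000 that is $5,752,000.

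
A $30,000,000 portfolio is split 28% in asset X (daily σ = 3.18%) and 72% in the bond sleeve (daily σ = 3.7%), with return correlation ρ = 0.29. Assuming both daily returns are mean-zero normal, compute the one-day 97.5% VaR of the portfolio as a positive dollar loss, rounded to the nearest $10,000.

σ_p² = 0.28²·3.18² + 0.72²·3.7² + 2·0.29·0.28·0.72·3.18·3.7 = 9.2655 (%²).
σ_p = √9.2655 = 3.044%.
At 97.5%, z = 1.960.
VaR = 1.960 × 3.044% = 5.966%; on $30,000,000 that is $1,789,800.

$1,790,000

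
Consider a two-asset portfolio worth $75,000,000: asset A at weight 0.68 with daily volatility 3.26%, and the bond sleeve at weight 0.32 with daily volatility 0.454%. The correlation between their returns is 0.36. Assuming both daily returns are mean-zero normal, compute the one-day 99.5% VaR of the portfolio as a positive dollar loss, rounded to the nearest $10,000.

σ_p² = 0.68²·3.26² + 0.32²·0.454² + 2·0.36·0.68·0.32·3.26·0.454 = 5.1672 (%²).
σ_p = √5.1672 = 2.273%.
At 99.5%, z = 2.576.
VaR = 2.576 × 2.273% = 5.855%; on $75,000,000 that is $4,391,250.

$4,390,000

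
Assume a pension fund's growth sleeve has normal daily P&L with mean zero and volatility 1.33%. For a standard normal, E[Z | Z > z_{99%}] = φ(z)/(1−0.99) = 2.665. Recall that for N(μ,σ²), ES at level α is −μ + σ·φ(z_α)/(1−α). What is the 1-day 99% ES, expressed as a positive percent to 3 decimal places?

ES = 1.33% × 2.665 = 3.544%.

3.544%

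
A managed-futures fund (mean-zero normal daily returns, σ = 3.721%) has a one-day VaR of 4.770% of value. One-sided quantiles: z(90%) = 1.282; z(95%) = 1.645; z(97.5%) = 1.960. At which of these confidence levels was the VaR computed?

90%

Implied z = VaR/σ = 4.770 / 3.721 = 1.282.
This matches z(90%) = 1.282.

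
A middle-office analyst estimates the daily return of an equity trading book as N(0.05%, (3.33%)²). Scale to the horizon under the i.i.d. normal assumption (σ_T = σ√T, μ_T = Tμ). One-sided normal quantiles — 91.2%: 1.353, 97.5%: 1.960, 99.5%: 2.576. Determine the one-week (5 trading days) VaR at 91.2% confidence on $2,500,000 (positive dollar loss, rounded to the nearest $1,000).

$246,000

σ_{5d} = 3.33% × √5 = 7.446%; μ_{5d} = 5 × 0.05% = 0.250%.
VaR = −(0.250%) + 1.353 × 7.446% = 9.824%.
On $2,500,000: 0.09824 × $2,500,000 = $245,600.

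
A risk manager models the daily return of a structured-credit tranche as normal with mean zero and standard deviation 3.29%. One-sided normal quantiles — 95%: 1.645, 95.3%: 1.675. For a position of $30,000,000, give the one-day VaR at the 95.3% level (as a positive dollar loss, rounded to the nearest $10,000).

VaR = z·σ = 1.675 × 3.29% = 5.511%.
On $30,000,000: 0.05511 × $30,000,000 = $1,653,300.

$1,650,000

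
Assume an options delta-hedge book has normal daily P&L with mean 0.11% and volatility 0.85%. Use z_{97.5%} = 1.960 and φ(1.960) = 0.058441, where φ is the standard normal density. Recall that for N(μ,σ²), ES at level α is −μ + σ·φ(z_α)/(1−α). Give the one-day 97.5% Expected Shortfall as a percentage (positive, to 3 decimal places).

1.877%

Tail multiplier: φ(z)/(1−α) = 0.058441 / 0.025 = 2.338.
ES = −(0.11%) + 0.85% × 2.338 = 1.877%.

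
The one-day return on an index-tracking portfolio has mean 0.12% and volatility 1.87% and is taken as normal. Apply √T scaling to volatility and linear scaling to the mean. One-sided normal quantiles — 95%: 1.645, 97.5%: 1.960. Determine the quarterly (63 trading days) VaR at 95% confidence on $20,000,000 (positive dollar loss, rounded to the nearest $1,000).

$3,371,000

σ_{63d} = 1.87% × √63 = 14.843%; μ_{63d} = 63 × 0.12% = 7.560%.
VaR = −(7.560%) + 1.645 × 14.843% = 16.857%.
On $20,000,000: 0.16857 × $20,000,000 = $3,371,400.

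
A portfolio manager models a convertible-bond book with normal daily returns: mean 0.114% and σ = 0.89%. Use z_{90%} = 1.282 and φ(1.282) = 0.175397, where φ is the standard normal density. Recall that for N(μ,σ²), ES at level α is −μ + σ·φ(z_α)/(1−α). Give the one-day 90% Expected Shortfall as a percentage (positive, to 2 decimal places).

Tail multiplier: φ(z)/(1−α) = 0.175397 / 0.1 = 1.754.
ES = −(0.114%) + 0.89% × 1.754 = 1.447%.

1.45%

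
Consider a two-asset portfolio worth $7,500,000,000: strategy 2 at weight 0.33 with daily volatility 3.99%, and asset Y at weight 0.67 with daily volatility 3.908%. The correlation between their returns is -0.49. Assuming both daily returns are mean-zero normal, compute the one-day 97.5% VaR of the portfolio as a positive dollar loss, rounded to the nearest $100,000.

$335,600,000

σ_p² = 0.33²·3.99² + 0.67²·3.908² + 2·-0.49·0.33·0.67·3.99·3.908 = 5.2109 (%²).
σ_p = √5.2109 = 2.283%.
At 97.5%, z = 1.960.
VaR = 1.960 × 2.283% = 4.475%; on $7,500,000,000 that is $335,625,000.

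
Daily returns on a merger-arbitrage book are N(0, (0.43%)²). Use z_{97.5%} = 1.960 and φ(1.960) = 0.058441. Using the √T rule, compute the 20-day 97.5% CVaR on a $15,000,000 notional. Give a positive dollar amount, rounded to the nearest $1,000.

σ_{20d} = 0.43% × √20 = 1.923%.
ES multiplier = φ(z)/(1−α) = 0.058441/0.025 = 2.338.
ES = 1.923% × 2.338 = 4.496%; on $15,000,000: $674,400.

$674,000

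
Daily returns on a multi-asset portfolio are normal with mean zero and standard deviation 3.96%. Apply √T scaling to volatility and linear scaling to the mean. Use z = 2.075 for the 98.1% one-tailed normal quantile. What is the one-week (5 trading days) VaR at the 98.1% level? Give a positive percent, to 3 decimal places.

σ_{5d} = 3.96% × √5 = 8.855%.
VaR = 2.075 × 8.855% = 18.374%.

18.374%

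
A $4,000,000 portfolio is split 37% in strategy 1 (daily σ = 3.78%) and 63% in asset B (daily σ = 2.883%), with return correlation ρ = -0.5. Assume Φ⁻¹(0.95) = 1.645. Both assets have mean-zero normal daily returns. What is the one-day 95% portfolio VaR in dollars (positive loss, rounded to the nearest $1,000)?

σ_p² = 0.37²·3.78² + 0.63²·2.883² + 2·-0.5·0.37·0.63·3.78·2.883 = 2.7147 (%²).
σ_p = √2.7147 = 1.648%.
VaR = 1.645 × 1.648% = 2.711%; on $4,000,000 that is $108,440.

$108,000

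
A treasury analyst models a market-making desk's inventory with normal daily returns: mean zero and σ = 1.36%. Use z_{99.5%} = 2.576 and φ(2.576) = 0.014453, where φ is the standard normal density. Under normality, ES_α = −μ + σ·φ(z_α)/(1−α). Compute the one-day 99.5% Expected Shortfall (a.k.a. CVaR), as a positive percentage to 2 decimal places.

Tail multiplier: φ(z)/(1−α) = 0.014453 / 0.005 = 2.891.
ES = 1.36% × 2.891 = 3.932%.

3.93%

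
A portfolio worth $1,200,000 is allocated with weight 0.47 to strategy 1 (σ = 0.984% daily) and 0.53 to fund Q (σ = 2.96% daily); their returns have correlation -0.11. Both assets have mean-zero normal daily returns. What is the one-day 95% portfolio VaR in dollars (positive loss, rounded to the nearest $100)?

$31,300

σ_p² = 0.47²·0.984² + 0.53²·2.96² + 2·-0.11·0.47·0.53·0.984·2.96 = 2.5154 (%²).
σ_p = √2.5154 = 1.586%.
At 95%, z = 1.645.
VaR = 1.645 × 1.586% = 2.609%; on $1,200,000 that is $31,308.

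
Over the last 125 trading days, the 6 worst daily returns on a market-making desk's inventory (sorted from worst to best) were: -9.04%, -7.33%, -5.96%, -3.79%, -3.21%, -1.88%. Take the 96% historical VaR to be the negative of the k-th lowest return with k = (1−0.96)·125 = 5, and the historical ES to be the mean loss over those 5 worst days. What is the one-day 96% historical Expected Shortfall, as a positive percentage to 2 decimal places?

The 5 worst returns sum to -29.33%.
ES = −(-29.33%) / 5 = 5.866% ≈ 5.87%.

5.87%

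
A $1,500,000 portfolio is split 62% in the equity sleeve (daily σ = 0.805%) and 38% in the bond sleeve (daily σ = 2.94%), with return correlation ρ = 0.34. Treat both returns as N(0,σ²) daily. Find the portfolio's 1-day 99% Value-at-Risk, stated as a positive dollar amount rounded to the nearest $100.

$47,800

σ_p² = 0.62²·0.805² + 0.38²·2.94² + 2·0.34·0.62·0.38·0.805·2.94 = 1.8764 (%²).
σ_p = √1.8764 = 1.370%.
At 99%, z = 2.326.
VaR = 2.326 × 1.370% = 3.187%; on $1,500,000 that is $47,805.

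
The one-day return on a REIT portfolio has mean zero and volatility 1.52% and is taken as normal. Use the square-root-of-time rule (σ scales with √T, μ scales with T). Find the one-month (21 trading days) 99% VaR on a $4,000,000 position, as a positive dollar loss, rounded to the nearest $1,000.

At 99%, z = 2.326.
σ_{21d} = 1.52% × √21 = 6.966%.
VaR = 2.326 × 6.966% = 16.203%.
On $4,000,000: 0.16203 × $4,000,000 = $648,120.

$648,000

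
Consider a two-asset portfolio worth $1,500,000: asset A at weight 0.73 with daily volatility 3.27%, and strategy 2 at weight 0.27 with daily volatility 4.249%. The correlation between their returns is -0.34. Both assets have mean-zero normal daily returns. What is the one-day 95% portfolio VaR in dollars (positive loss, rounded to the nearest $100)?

σ_p² = 0.73²·3.27² + 0.27²·4.249² + 2·-0.34·0.73·0.27·3.27·4.249 = 5.1522 (%²).
σ_p = √5.1522 = 2.270%.
At 95%, z = 1.645.
VaR = 1.645 × 2.270% = 3.734%; on $1,500,000 that is $56,010.

$56,000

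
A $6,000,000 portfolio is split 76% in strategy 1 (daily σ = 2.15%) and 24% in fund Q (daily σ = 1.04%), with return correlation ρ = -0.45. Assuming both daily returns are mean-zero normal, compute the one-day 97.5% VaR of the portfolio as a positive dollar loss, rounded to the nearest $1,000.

$181,000

σ_p² = 0.76²·2.15² + 0.24²·1.04² + 2·-0.45·0.76·0.24·2.15·1.04 = 2.3652 (%²).
σ_p = √2.3652 = 1.538%.
At 97.5%, z = 1.960.
VaR = 1.960 × 1.538% = 3.014%; on $6,000,000 that is $180,840.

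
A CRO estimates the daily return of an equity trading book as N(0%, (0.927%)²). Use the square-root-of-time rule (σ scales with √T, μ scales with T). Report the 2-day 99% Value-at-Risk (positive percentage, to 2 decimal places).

At 99%, z = 2.326.
σ_{2d} = 0.927% × √2 = 1.311%.
VaR = 2.326 × 1.311% = 3.049%.

3.05%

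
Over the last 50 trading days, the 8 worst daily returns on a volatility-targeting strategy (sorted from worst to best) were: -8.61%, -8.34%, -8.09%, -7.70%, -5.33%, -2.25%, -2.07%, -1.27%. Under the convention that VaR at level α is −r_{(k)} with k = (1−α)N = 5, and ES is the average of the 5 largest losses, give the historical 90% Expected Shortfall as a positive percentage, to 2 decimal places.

7.61%

The 5 worst returns sum to -38.07%.
ES = −(-38.07%) / 5 = 7.614% ≈ 7.61%.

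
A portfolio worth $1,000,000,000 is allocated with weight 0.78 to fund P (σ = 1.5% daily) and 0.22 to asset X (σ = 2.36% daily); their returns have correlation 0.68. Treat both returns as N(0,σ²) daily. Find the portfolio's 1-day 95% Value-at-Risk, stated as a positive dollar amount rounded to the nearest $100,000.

σ_p² = 0.78²·1.5² + 0.22²·2.36² + 2·0.68·0.78·0.22·1.5·2.36 = 2.4646 (%²).
σ_p = √2.4646 = 1.570%.
At 95%, z = 1.645.
VaR = 1.645 × 1.570% = 2.583%; on $1,000,000,000 that is $25,830,000.

$25,800,000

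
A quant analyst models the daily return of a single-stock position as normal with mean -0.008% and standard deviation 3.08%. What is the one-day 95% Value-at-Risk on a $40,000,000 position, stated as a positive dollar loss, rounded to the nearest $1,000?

$2,030,000

At 95% one-sided, z = 1.645.
VaR = −μ + z·σ = −(-0.008%) + 1.645 × 3.08% = 5.075%.
On $40,000,000: 0.05075 × $40,000,000 = $2,030,000.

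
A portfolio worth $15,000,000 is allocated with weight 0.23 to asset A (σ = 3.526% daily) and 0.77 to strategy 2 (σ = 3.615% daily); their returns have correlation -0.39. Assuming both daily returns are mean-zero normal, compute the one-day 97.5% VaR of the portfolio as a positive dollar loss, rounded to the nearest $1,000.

σ_p² = 0.23²·3.526² + 0.77²·3.615² + 2·-0.39·0.23·0.77·3.526·3.615 = 6.6451 (%²).
σ_p = √6.6451 = 2.578%.
At 97.5%, z = 1.960.
VaR = 1.960 × 2.578% = 5.053%; on $15,000,000 that is $757,950.

$758,000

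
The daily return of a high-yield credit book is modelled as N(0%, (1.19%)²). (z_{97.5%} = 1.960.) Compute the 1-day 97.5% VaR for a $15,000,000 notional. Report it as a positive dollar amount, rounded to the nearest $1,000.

VaR = z·σ = 1.960 × 1.19% = 2.332%.
On $15,000,000: 0.02332 × $15,000,000 = $349,800.

$350,000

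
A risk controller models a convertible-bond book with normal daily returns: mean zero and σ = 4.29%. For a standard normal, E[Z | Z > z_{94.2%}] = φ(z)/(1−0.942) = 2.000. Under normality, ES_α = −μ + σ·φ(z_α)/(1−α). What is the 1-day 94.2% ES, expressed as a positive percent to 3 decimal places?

8.580%

ES = 4.29% × 2.000 = 8.580%.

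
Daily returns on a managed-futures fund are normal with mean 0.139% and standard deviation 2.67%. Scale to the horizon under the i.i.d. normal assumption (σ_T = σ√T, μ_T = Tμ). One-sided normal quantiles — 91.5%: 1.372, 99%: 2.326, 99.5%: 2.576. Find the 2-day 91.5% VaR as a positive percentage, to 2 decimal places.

4.90%

σ_{2d} = 2.67% × √2 = 3.776%; μ_{2d} = 2 × 0.139% = 0.278%.
VaR = −(0.278%) + 1.372 × 3.776% = 4.903%.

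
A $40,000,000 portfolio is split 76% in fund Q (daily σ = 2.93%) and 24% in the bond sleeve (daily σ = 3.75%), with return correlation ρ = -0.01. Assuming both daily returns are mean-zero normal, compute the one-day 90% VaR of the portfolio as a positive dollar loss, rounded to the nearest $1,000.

σ_p² = 0.76²·2.93² + 0.24²·3.75² + 2·-0.01·0.76·0.24·2.93·3.75 = 5.7286 (%²).
σ_p = √5.7286 = 2.393%.
At 90%, z = 1.282.
VaR = 1.282 × 2.393% = 3.068%; on $40,000,000 that is $1,227,200.

$1,227,000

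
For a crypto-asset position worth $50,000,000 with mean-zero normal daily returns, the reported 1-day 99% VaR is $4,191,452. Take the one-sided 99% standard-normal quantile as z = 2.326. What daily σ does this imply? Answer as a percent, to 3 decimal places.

3.604%

VaR as a fraction: $4,191,452 / $50,000,000 = 8.383%.
σ = VaR / z = 8.383% / 2.326 = 3.604%.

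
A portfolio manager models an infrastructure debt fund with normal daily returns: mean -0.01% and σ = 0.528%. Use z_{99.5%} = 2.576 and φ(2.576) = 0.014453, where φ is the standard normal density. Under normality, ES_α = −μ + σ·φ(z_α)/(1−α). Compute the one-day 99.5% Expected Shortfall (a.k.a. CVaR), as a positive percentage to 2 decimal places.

Tail multiplier: φ(z)/(1−α) = 0.014453 / 0.005 = 2.891.
ES = −(-0.01%) + 0.528% × 2.891 = 1.536%.

1.54%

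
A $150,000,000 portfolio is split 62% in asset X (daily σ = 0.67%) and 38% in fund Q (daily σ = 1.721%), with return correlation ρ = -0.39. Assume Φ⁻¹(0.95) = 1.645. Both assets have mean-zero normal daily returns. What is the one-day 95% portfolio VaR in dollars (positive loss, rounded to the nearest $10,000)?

σ_p² = 0.62²·0.67² + 0.38²·1.721² + 2·-0.39·0.62·0.38·0.67·1.721 = 0.3883 (%²).
σ_p = √0.3883 = 0.623%.
VaR = 1.645 × 0.623% = 1.025%; on $150,000,000 that is $1,537,500.

$1,540,000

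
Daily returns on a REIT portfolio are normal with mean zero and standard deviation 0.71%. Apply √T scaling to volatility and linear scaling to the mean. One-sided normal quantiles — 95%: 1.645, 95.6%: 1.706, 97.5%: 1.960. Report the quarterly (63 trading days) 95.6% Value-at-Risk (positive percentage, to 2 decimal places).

9.61%

σ_{63d} = 0.71% × √63 = 5.635%.
VaR = 1.706 × 5.635% = 9.613%.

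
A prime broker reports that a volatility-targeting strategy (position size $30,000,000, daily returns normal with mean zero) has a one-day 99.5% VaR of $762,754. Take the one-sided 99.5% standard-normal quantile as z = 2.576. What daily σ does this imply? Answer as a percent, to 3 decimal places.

0.987%

VaR as a fraction: $762,754 / $30,000,000 = 2.543%.
σ = VaR / z = 2.543% / 2.576 = 0.987%.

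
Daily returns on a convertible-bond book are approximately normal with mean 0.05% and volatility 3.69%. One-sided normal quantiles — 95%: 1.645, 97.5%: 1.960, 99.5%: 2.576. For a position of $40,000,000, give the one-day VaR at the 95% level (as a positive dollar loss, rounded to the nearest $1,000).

$2,408,000

VaR = −μ + z·σ = −(0.05%) + 1.645 × 3.69% = 6.020%.
On $40,000,000: 0.06020 × $40,000,000 = $2,408,000.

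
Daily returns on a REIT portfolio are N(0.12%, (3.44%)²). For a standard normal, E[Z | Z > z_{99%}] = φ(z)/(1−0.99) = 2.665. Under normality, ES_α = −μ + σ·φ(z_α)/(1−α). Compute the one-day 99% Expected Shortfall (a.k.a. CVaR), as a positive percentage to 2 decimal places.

9.05%

ES = −(0.12%) + 3.44% × 2.665 = 9.048%.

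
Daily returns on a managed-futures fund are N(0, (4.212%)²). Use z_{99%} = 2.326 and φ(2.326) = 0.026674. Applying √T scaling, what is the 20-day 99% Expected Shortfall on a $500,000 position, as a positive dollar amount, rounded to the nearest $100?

$251,200

σ_{20d} = 4.212% × √20 = 18.837%.
ES multiplier = φ(z)/(1−α) = 0.026674/0.01 = 2.667.
ES = 18.837% × 2.667 = 50.238%; on $500,000: $251,190.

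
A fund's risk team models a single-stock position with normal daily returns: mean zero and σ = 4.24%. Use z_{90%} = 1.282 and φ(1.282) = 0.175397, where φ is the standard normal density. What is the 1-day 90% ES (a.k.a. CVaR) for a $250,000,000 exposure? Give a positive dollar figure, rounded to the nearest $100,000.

$18,600,000

Tail multiplier: φ(z)/(1−α) = 0.175397 / 0.1 = 1.754.
ES = 4.24% × 1.754 = 7.437%.
On $250,000,000: 0.07437 × $250,000,000 = $18,592,500.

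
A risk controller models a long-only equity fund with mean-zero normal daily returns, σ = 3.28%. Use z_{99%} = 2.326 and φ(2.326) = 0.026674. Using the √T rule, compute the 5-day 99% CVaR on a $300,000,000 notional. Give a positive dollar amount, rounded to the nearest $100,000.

σ_{5d} = 3.28% × √5 = 7.334%.
ES multiplier = φ(z)/(1−α) = 0.026674/0.01 = 2.667.
ES = 7.334% × 2.667 = 19.560%; on $300,000,000: $58,680,000.

$58,700,000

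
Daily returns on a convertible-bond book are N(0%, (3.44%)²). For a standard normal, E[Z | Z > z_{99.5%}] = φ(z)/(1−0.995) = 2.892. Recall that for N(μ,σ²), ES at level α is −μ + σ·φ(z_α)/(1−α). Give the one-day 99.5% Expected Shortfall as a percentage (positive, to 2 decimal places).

ES = 3.44% × 2.892 = 9.948%.

9.95%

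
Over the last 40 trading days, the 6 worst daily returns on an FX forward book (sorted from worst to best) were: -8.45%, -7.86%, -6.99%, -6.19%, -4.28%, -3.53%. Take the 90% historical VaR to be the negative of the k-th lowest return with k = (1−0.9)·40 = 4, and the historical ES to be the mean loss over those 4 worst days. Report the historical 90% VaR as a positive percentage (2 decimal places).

6.19%

k = 4; the 4th lowest return is -6.19%, so VaR = 6.19%.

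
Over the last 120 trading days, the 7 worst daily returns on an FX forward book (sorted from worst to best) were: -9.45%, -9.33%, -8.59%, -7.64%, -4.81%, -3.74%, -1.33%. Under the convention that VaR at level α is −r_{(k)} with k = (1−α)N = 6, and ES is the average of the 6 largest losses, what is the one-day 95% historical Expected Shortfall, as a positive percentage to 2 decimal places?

The 6 worst returns sum to -43.56%.
ES = −(-43.56%) / 6 = 7.26%.

7.26%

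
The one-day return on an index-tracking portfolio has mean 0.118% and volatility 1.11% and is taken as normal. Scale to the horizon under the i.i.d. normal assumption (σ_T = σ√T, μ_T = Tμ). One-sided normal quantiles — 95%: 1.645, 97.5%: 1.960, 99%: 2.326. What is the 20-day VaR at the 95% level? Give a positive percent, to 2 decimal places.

5.81%

σ_{20d} = 1.11% × √20 = 4.964%; μ_{20d} = 20 × 0.118% = 2.360%.
VaR = −(2.360%) + 1.645 × 4.964% = 5.806%.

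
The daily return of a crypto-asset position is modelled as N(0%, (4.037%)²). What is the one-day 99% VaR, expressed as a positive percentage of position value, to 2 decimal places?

At 99% one-sided, z = 2.326.
VaR = z·σ = 2.326 × 4.037% = 9.390%.

9.39%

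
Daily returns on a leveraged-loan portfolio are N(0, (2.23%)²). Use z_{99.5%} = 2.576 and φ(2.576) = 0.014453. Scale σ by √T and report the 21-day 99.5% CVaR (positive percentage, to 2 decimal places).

29.54%

σ_{21d} = 2.23% × √21 = 10.219%.
ES multiplier = φ(z)/(1−α) = 0.014453/0.005 = 2.891.
ES = 10.219% × 2.891 = 29.543%.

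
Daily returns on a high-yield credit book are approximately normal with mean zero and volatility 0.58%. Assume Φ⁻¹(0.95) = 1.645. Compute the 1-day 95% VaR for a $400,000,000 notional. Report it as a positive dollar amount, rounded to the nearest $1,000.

$3,816,000

VaR = z·σ = 1.645 × 0.58% = 0.954%.
On $400,000,000: 0.00954 × $400,000,000 = $3,816,000.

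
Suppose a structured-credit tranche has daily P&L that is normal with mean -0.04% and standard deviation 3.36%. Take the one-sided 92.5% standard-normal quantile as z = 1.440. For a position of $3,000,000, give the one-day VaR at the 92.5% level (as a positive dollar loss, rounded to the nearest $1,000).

$146,000

VaR = −μ + z·σ = −(-0.04%) + 1.440 × 3.36% = 4.878%.
On $3,000,000: 0.04878 × $3,000,000 = $146,340.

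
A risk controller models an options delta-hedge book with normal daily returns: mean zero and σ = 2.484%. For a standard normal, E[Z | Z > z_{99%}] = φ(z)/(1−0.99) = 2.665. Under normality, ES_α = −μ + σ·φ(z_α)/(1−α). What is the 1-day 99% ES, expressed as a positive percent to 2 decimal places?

6.62%

ES = 2.484% × 2.665 = 6.620%.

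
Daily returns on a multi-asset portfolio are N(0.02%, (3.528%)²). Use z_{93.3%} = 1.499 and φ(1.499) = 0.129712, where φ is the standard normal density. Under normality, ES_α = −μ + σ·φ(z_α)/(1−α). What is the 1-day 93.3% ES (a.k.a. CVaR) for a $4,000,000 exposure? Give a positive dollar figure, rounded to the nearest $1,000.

$272,000

Tail multiplier: φ(z)/(1−α) = 0.129712 / 0.067 = 1.936.
ES = −(0.02%) + 3.528% × 1.936 = 6.810%.
On $4,000,000: 0.06810 × $4,000,000 = $272,400.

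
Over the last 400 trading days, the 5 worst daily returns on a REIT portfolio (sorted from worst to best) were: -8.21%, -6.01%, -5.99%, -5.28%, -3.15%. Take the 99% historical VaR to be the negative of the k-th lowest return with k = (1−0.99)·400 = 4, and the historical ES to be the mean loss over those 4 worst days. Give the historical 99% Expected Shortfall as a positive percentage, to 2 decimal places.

6.37%

The 4 worst returns sum to -25.49%.
ES = −(-25.49%) / 4 = 6.3725% ≈ 6.37%.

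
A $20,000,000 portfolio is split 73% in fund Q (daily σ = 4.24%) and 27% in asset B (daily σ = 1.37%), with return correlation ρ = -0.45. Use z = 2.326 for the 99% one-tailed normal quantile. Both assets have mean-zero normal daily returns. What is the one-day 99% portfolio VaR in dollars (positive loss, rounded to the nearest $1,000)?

σ_p² = 0.73²·4.24² + 0.27²·1.37² + 2·-0.45·0.73·0.27·4.24·1.37 = 8.6867 (%²).
σ_p = √8.6867 = 2.947%.
VaR = 2.326 × 2.947% = 6.855%; on $20,000,000 that is $1,371,000.

$1,371,000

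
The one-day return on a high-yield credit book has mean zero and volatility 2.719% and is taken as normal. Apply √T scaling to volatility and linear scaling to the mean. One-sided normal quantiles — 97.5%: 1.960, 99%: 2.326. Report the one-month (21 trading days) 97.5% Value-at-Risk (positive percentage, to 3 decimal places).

24.422%

σ_{21d} = 2.719% × √21 = 12.460%.
VaR = 1.960 × 12.460% = 24.422%.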